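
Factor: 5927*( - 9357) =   -  55458939 = - 3^1*3119^1 * 5927^1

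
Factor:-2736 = -2^4*3^2*19^1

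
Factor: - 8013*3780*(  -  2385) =2^2*3^6*5^2 * 7^1*53^1*2671^1 = 72239598900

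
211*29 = 6119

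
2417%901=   615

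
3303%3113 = 190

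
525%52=5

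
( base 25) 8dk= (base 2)1010011100001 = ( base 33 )4tw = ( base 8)12341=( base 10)5345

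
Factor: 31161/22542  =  2^(-1)*17^ (  -  1)*47^1=47/34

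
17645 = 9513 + 8132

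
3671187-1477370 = 2193817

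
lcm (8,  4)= 8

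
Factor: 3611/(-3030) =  - 2^(  -  1 )*3^( - 1)*5^(-1 )*23^1 * 101^( - 1 )*157^1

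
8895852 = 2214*4018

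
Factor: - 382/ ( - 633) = 2^1*3^( - 1 ) * 191^1*211^( - 1)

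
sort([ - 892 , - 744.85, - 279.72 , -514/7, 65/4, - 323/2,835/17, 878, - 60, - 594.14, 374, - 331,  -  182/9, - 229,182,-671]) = [ - 892, - 744.85, - 671, - 594.14, - 331, - 279.72, - 229, - 323/2, - 514/7, - 60, - 182/9,  65/4, 835/17,182, 374, 878]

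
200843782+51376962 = 252220744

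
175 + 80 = 255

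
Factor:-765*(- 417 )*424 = 2^3*3^3*5^1*17^1*53^1*139^1=135258120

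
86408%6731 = 5636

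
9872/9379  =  1 + 493/9379 = 1.05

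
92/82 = 1 + 5/41 = 1.12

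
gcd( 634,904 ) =2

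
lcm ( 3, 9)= 9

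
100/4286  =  50/2143 = 0.02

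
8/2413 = 8/2413 = 0.00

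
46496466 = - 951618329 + 998114795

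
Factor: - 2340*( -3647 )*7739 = 2^2*3^2*5^1*7^1*13^1*71^1*109^1*521^1 =66044471220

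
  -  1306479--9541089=8234610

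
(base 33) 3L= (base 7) 231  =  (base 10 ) 120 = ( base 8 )170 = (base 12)A0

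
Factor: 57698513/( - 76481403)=-3^( - 1) * 19^( - 1 )* 23^1 * 127^1*19753^1 * 1341779^( - 1 ) 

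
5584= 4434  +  1150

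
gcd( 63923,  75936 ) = 1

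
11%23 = 11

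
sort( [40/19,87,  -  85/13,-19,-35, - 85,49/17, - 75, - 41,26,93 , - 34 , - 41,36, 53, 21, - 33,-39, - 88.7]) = [- 88.7,  -  85,  -  75, - 41, - 41, - 39 ,- 35, - 34,-33,-19, - 85/13,  40/19, 49/17 , 21,26,36,53, 87 , 93 ]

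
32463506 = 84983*382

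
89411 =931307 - 841896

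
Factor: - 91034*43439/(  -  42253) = 2^1*11^2* 23^1*29^(- 1) * 31^(-1 )*47^( - 1)*359^1*1979^1 = 3954425926/42253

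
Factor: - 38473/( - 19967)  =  41^( - 1 )*79^1 = 79/41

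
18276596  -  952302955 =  - 934026359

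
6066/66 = 91 + 10/11 = 91.91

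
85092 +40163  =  125255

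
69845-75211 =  - 5366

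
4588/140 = 32 + 27/35 = 32.77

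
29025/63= 460 + 5/7= 460.71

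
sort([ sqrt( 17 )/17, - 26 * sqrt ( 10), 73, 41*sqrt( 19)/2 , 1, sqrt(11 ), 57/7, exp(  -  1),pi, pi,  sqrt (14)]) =[ -26*sqrt( 10), sqrt(17)/17,exp (  -  1 ),1, pi, pi, sqrt (11), sqrt( 14),57/7, 73,41 * sqrt( 19) /2 ] 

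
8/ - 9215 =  - 1+9207/9215 = - 0.00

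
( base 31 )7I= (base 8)353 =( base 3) 22201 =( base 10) 235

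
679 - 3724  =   - 3045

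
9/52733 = 9/52733=0.00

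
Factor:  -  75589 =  - 269^1 * 281^1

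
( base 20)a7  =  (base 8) 317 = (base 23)90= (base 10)207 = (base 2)11001111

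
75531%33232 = 9067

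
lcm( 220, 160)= 1760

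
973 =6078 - 5105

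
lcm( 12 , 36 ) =36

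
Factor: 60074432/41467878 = 30037216/20733939=2^5*3^( -2)*11^1 * 271^( - 1 )*8501^(-1)*85333^1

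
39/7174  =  39/7174 = 0.01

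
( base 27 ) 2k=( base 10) 74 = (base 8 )112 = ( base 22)38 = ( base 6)202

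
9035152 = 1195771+7839381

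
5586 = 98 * 57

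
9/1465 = 9/1465 = 0.01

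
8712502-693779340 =-685066838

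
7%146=7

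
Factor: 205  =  5^1*41^1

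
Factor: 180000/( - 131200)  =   - 225/164 =-2^(-2)*3^2*5^2*41^( - 1)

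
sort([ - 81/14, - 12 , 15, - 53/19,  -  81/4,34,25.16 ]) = [ -81/4 ,  -  12, - 81/14, - 53/19,15, 25.16,34 ] 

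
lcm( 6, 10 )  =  30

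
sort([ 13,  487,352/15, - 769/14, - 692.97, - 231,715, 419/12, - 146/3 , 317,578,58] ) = [  -  692.97,-231,-769/14,-146/3,13,352/15,  419/12, 58, 317,487 , 578, 715]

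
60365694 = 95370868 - 35005174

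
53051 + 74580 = 127631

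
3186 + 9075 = 12261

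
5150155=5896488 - 746333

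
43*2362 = 101566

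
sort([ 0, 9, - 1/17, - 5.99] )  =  [ - 5.99,-1/17, 0 , 9 ]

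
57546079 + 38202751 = 95748830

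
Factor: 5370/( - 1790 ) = - 3 = -3^1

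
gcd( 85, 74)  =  1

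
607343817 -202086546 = 405257271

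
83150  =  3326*25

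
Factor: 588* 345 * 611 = 2^2 * 3^2 *5^1 * 7^2*13^1*23^1*47^1=123947460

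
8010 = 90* 89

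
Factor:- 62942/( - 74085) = 5722/6735 = 2^1*3^( - 1)*5^( -1 )*449^( - 1 )*2861^1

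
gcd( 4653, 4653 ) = 4653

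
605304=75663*8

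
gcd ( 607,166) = 1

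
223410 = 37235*6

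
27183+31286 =58469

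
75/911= 75/911 = 0.08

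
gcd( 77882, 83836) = 2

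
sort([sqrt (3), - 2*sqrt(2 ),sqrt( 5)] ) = [  -  2  *  sqrt( 2),sqrt(3),sqrt( 5) ] 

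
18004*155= 2790620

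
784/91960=98/11495 = 0.01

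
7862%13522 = 7862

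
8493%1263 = 915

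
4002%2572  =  1430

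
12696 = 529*24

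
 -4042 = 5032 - 9074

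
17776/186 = 95 + 53/93=95.57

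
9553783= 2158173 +7395610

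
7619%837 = 86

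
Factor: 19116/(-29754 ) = -2^1*3^1 *19^( - 1) * 29^(-1)*59^1 = -  354/551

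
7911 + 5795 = 13706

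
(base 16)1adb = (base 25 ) B00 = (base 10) 6875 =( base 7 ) 26021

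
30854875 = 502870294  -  472015419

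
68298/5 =13659 + 3/5=13659.60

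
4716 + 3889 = 8605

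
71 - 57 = 14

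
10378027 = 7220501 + 3157526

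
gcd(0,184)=184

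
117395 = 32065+85330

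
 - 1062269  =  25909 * ( - 41)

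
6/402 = 1/67 = 0.01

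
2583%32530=2583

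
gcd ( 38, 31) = 1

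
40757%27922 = 12835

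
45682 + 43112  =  88794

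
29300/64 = 7325/16 = 457.81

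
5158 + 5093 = 10251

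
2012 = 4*503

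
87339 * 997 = 87076983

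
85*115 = 9775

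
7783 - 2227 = 5556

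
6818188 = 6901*988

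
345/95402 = 345/95402 =0.00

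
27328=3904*7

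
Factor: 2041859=2041859^1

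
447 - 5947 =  - 5500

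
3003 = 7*429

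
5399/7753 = 5399/7753 = 0.70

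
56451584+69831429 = 126283013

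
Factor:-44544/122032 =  - 2^5 * 3^1 * 263^( - 1 ) = - 96/263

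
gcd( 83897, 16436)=1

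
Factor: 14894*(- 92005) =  - 2^1 * 5^1*11^1*677^1*18401^1 = - 1370322470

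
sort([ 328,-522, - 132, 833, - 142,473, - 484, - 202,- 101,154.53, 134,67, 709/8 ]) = [ - 522,-484, - 202,-142, - 132, - 101,67,709/8,134,154.53,328, 473, 833] 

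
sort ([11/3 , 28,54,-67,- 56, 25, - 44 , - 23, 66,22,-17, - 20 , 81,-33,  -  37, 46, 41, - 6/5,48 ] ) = [ - 67, - 56, - 44, -37,  -  33,  -  23, - 20, - 17, - 6/5,11/3, 22, 25 , 28,41, 46,48 , 54,66 , 81]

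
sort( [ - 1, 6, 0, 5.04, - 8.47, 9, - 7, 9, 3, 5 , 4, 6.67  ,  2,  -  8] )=[ - 8.47, - 8, - 7, - 1,0,2, 3, 4,5,  5.04  ,  6, 6.67, 9, 9 ] 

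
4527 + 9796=14323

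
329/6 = 329/6 = 54.83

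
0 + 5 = 5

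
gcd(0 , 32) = 32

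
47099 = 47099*1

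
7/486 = 7/486=0.01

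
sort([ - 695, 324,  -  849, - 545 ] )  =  [- 849,-695,-545, 324] 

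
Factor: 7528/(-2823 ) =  - 8/3 = - 2^3*3^( - 1) 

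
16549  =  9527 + 7022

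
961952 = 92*10456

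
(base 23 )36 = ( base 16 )4B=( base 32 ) 2B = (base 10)75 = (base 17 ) 47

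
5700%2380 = 940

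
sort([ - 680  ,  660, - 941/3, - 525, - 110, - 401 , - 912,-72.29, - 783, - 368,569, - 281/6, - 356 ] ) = [ - 912, - 783, - 680,-525, - 401, - 368, - 356, - 941/3, - 110, - 72.29, -281/6 , 569,  660] 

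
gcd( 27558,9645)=3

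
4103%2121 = 1982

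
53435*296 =15816760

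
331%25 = 6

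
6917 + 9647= 16564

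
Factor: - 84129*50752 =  - 4269715008   =  - 2^6*3^1*13^1*29^1*61^1*967^1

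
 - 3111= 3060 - 6171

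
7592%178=116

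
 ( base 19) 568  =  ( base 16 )787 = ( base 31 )205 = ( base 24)387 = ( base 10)1927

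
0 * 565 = 0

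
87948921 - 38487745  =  49461176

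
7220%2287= 359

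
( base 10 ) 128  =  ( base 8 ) 200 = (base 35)3n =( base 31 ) 44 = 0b10000000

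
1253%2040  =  1253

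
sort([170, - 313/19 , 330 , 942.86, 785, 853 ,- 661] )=[ -661,-313/19 , 170, 330,785, 853,  942.86 ] 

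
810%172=122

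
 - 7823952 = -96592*81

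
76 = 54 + 22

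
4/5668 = 1/1417  =  0.00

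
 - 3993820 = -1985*2012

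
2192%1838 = 354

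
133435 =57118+76317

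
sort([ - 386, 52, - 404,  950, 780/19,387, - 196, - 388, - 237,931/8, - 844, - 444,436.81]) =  [  -  844, - 444, - 404, - 388, -386, - 237,- 196, 780/19,52,931/8,387,  436.81,950]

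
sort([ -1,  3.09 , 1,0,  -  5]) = [ - 5, - 1, 0, 1 , 3.09]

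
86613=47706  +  38907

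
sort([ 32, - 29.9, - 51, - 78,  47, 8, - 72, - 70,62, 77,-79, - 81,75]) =[-81,-79,-78,-72,-70,-51,-29.9, 8,  32, 47,62, 75,77] 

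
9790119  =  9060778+729341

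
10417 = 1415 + 9002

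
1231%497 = 237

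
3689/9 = 409 + 8/9 = 409.89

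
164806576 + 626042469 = 790849045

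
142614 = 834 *171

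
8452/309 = 27 + 109/309 = 27.35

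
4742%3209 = 1533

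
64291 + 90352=154643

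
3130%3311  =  3130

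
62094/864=10349/144 = 71.87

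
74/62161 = 74/62161 = 0.00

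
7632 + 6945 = 14577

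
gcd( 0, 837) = 837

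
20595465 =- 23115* ( - 891)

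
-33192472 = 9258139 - 42450611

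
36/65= 36/65 = 0.55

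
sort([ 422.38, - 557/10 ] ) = [ - 557/10, 422.38]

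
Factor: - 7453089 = -3^2*7^1*17^1 * 6959^1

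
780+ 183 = 963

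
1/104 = 1/104 = 0.01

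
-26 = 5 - 31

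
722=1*722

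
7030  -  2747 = 4283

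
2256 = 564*4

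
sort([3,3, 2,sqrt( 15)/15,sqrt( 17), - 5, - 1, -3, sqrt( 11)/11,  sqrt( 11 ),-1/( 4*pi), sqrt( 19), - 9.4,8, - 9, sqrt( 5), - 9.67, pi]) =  [ - 9.67, - 9.4, - 9,  -  5 ,-3,- 1 , - 1/( 4*pi ),sqrt(15 )/15, sqrt( 11 )/11,2, sqrt(5 ) , 3, 3,pi,sqrt( 11),sqrt( 17 ),sqrt( 19),8]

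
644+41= 685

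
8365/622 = 8365/622 = 13.45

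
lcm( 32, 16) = 32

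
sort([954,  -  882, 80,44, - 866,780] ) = [ - 882,-866,44,80, 780,954]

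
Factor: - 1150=  -  2^1*5^2*23^1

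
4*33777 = 135108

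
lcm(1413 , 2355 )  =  7065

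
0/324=0 = 0.00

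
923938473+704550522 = 1628488995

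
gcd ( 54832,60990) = 2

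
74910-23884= 51026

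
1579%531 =517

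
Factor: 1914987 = 3^1  *41^1 *15569^1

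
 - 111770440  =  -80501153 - 31269287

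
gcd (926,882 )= 2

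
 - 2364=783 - 3147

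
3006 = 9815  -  6809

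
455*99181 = 45127355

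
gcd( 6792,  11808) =24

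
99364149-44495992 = 54868157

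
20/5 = 4 = 4.00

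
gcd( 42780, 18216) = 276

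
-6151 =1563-7714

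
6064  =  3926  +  2138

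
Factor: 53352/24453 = 2^3*3^1*11^( - 1 ) = 24/11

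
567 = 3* 189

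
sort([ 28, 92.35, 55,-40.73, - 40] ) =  [ - 40.73, - 40,28,55,  92.35 ]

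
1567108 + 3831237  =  5398345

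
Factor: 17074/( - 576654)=- 8537/288327= - 3^(-1)*13^( - 1) * 7393^( - 1) * 8537^1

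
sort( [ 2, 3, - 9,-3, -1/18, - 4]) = [ - 9,-4, -3, -1/18 , 2, 3] 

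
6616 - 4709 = 1907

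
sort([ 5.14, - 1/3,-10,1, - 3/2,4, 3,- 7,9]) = [  -  10, - 7,-3/2, - 1/3,1 , 3,4 , 5.14, 9]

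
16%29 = 16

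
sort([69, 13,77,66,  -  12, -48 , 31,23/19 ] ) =[ - 48, - 12,23/19, 13,31, 66, 69, 77 ] 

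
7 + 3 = 10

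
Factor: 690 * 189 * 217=28298970= 2^1*3^4*5^1*7^2*23^1*31^1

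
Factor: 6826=2^1*3413^1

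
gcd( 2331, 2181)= 3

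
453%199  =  55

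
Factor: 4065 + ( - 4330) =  - 265 = - 5^1 * 53^1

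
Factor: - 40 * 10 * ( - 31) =2^4 *5^2*31^1= 12400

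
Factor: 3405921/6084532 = 2^( - 2 ) * 3^1*19^1 * 59753^1*1521133^(-1)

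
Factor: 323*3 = 969 = 3^1*17^1*19^1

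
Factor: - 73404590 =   -  2^1*5^1*7^1*31^1*33827^1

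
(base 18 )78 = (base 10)134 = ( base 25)59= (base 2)10000110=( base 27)4Q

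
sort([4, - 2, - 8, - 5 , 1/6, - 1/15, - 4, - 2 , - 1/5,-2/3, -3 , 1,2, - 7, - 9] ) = [ - 9,-8, - 7, - 5, - 4,-3, - 2, - 2, - 2/3, - 1/5, - 1/15,1/6,1, 2 , 4] 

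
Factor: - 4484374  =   - 2^1*2242187^1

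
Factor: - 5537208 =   -  2^3*  3^1 * 19^1*12143^1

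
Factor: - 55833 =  - 3^1*37^1*503^1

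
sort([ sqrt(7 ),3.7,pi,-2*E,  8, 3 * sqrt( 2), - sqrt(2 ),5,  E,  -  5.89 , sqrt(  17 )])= [ - 5.89, - 2*E , - sqrt(2 ),sqrt(7 ) , E, pi , 3.7,sqrt(17), 3*sqrt(2 ) , 5,  8 ]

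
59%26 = 7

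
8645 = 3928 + 4717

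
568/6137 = 568/6137  =  0.09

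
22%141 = 22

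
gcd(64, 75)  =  1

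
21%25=21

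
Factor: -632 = - 2^3*79^1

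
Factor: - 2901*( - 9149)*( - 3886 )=  -  2^1*3^1* 7^1*29^1*67^1 * 967^1*1307^1=-103139293614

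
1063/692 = 1 + 371/692 = 1.54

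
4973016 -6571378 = -1598362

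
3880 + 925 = 4805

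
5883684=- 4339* ( - 1356)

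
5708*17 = 97036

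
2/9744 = 1/4872 = 0.00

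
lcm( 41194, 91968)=3954624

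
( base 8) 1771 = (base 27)1ai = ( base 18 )329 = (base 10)1017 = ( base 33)ur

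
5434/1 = 5434= 5434.00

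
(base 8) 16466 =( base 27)A6Q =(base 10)7478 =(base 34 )6fw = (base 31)7O7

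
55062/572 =27531/286 =96.26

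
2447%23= 9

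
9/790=9/790  =  0.01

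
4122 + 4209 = 8331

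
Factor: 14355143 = 11^1*1305013^1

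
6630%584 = 206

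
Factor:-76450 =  - 2^1*5^2*11^1*139^1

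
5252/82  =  2626/41=64.05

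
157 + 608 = 765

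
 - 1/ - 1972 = 1/1972  =  0.00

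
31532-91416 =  -59884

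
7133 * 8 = 57064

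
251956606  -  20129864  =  231826742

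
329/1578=329/1578=0.21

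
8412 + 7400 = 15812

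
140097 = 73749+66348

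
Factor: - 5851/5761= - 7^( - 1)*823^( - 1 ) *5851^1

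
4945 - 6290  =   - 1345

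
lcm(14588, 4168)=29176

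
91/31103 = 91/31103 = 0.00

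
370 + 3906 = 4276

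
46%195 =46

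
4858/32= 151  +  13/16=151.81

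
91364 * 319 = 29145116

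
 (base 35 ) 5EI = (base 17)15g3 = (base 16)19E9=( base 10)6633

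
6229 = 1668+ 4561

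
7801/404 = 7801/404 = 19.31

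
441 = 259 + 182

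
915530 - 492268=423262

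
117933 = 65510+52423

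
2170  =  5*434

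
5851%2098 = 1655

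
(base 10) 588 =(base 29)k8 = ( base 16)24c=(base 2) 1001001100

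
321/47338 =321/47338 = 0.01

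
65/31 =65/31 = 2.10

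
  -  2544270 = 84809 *( - 30)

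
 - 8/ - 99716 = 2/24929 = 0.00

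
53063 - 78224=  - 25161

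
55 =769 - 714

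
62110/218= 31055/109=284.91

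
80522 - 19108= 61414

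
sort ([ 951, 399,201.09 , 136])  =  [136,  201.09  ,  399,  951 ]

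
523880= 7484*70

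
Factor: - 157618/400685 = -2^1 * 5^( - 1 )*127^( - 1)*631^ ( - 1)*78809^1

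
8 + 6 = 14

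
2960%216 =152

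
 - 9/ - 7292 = 9/7292 = 0.00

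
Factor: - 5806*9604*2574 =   -  2^4*3^2*7^4 * 11^1*13^1 *2903^1 = - 143528360976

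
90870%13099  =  12276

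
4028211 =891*4521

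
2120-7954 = -5834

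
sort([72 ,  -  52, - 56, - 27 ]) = [ -56, - 52,-27, 72 ]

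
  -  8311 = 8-8319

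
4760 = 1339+3421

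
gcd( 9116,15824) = 172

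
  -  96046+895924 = 799878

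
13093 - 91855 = -78762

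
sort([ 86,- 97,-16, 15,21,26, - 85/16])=[-97,-16, - 85/16, 15,  21,26,86 ] 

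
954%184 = 34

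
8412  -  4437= 3975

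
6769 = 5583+1186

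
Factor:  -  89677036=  - 2^2*19^1* 1179961^1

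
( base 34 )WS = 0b10001011100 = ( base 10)1116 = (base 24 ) 1MC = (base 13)67b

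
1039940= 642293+397647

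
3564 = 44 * 81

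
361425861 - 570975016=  - 209549155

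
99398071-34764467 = 64633604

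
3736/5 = 3736/5  =  747.20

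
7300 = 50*146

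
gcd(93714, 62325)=3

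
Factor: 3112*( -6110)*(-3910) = 74345991200 = 2^5*5^2*13^1*17^1 * 23^1*47^1*389^1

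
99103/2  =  49551 + 1/2 = 49551.50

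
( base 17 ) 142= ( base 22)G7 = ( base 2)101100111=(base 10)359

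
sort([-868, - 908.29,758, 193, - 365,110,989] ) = [ - 908.29, - 868, - 365,110, 193 , 758, 989]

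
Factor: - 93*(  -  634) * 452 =26650824 =2^3*3^1*31^1*113^1*317^1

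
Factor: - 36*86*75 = -232200 = - 2^3*3^3*5^2*43^1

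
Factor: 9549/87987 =3^1* 139^( - 1)*211^( - 1) * 1061^1 = 3183/29329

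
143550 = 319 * 450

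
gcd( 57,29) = 1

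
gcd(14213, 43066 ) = 61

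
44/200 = 11/50 = 0.22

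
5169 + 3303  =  8472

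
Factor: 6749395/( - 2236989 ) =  - 3^(- 1)*5^1*  43^( - 1 )*307^1 * 4397^1*17341^( - 1 )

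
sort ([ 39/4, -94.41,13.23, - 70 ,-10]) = [ - 94.41,-70, - 10, 39/4, 13.23] 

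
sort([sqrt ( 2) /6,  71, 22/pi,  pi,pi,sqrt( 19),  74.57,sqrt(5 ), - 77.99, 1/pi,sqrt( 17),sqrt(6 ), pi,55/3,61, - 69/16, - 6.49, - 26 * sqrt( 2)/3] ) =[ - 77.99 ,-26*sqrt(2)/3, - 6.49,-69/16,sqrt(2)/6,  1/pi, sqrt(5 ), sqrt( 6),pi,pi  ,  pi, sqrt ( 17),sqrt( 19),22/pi, 55/3,  61, 71,74.57]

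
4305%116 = 13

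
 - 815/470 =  - 163/94 = - 1.73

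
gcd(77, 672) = 7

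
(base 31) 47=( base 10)131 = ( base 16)83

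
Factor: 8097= 3^1*2699^1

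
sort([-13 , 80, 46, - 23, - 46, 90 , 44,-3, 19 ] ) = [ - 46 , - 23, - 13, - 3, 19,44, 46 , 80, 90 ]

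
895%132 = 103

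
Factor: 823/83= 83^( - 1 ) * 823^1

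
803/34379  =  803/34379 = 0.02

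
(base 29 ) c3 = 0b101011111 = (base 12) 253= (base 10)351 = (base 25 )E1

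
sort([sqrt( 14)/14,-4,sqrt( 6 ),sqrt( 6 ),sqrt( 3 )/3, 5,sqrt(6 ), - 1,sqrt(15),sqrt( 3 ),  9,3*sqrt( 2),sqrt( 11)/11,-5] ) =[- 5, - 4, - 1,sqrt(14)/14,sqrt(11 )/11,sqrt( 3) /3, sqrt( 3), sqrt( 6),sqrt(6 ),sqrt( 6), sqrt( 15),3*sqrt( 2 ), 5,9 ] 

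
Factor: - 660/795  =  -2^2*11^1*53^(  -  1 ) = - 44/53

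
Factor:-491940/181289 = -2^2*3^3* 5^1*199^( - 1)= - 540/199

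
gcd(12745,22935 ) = 5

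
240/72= 3 + 1/3 = 3.33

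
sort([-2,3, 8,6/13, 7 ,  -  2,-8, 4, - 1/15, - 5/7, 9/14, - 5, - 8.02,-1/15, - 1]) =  [-8.02,-8,-5, - 2,-2, - 1,-5/7,  -  1/15, - 1/15, 6/13,9/14,3,4,  7, 8]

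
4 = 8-4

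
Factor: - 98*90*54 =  - 2^3*3^5*5^1*7^2 = -476280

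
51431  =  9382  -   - 42049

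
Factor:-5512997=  - 7^1* 61^1*12911^1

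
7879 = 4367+3512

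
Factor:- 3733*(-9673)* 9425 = 340330237325= 5^2 *13^1*17^1*29^1*569^1*3733^1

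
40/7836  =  10/1959  =  0.01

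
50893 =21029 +29864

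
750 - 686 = 64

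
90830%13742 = 8378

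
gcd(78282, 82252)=2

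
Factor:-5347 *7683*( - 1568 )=64415009568= 2^5*3^1 *7^2 * 13^1*197^1*5347^1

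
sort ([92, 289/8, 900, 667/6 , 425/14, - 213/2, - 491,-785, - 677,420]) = [  -  785, - 677,  -  491, -213/2, 425/14, 289/8,92, 667/6, 420, 900]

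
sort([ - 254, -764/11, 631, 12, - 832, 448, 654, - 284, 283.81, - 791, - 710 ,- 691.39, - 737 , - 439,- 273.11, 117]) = [ - 832, - 791, - 737, - 710, - 691.39, - 439, - 284,  -  273.11, - 254, - 764/11,  12, 117,  283.81, 448,  631, 654 ] 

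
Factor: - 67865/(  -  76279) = 9695/10897 = 5^1*7^1*17^( - 1)*277^1*641^( - 1)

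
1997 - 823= 1174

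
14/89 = 14/89 = 0.16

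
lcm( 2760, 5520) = 5520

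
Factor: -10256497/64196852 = -2^( - 2) *283^( - 1 )*  1163^1*8819^1*56711^( -1 )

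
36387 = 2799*13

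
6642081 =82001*81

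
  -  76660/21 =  - 76660/21=- 3650.48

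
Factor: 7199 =23^1*313^1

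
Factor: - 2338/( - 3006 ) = 7/9 = 3^( - 2 )*7^1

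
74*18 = 1332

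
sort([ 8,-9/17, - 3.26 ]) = [ - 3.26,-9/17, 8 ] 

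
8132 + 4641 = 12773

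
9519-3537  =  5982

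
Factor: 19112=2^3*2389^1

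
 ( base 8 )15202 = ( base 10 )6786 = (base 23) CJ1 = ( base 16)1a82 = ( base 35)5IV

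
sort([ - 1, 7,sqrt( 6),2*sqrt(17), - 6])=[ - 6, - 1,sqrt( 6),7, 2*sqrt(17 )]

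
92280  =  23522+68758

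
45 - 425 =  - 380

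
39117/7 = 39117/7 = 5588.14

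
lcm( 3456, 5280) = 190080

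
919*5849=5375231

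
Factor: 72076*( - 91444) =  - 2^4*37^1*487^1*22861^1= -6590917744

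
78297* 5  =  391485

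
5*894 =4470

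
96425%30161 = 5942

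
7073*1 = 7073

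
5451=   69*79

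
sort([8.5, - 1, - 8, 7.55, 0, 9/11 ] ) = [ - 8, - 1, 0, 9/11, 7.55 , 8.5]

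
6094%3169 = 2925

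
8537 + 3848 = 12385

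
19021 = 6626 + 12395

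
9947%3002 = 941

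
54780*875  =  47932500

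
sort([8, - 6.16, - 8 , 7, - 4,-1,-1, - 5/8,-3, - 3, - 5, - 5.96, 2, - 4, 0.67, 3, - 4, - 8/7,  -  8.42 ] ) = [  -  8.42, - 8,  -  6.16, - 5.96, - 5, - 4, - 4, - 4, - 3, - 3, - 8/7, - 1, -1, - 5/8, 0.67, 2 , 3, 7, 8]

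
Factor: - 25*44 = - 2^2*5^2 * 11^1 = -1100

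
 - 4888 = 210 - 5098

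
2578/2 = 1289 = 1289.00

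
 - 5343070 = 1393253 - 6736323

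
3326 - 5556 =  - 2230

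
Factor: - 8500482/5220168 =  - 1416747/870028 =-  2^(-2 )* 3^1  *  199^( - 1 )*1093^( - 1 ) *472249^1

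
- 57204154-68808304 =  - 126012458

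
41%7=6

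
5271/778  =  5271/778 = 6.78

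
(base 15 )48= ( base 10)68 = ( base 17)40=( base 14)4C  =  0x44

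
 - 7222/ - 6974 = 1 + 124/3487 = 1.04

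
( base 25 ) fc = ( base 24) G3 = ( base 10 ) 387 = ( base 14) 1D9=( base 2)110000011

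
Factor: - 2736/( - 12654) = 2^3*37^( - 1) = 8/37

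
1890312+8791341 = 10681653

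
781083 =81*9643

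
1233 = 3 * 411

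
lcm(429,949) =31317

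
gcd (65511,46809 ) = 9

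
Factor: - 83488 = -2^5*2609^1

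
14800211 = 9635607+5164604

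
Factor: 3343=3343^1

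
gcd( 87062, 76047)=1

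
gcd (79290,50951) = 1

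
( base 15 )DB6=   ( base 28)3QG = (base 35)2ig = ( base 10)3096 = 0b110000011000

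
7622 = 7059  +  563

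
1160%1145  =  15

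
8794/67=131 + 17/67   =  131.25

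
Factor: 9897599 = 9897599^1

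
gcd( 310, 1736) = 62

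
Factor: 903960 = 2^3*3^6*5^1 *31^1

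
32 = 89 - 57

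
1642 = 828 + 814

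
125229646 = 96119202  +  29110444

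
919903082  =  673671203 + 246231879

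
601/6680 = 601/6680  =  0.09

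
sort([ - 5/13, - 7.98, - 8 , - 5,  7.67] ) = [ - 8, - 7.98, - 5, - 5/13,7.67] 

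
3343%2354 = 989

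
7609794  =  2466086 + 5143708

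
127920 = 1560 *82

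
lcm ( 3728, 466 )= 3728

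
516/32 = 16  +  1/8 = 16.12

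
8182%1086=580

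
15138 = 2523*6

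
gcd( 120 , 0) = 120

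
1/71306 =1/71306=0.00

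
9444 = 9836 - 392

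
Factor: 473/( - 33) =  - 43/3 = - 3^ ( - 1 )*43^1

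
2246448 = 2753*816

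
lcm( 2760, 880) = 60720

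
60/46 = 1+7/23 = 1.30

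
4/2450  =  2/1225 = 0.00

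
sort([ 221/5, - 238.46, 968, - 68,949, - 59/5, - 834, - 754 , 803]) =[- 834, - 754 , - 238.46, - 68, - 59/5,221/5 , 803,949, 968 ] 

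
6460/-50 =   -  130  +  4/5  =  -129.20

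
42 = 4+38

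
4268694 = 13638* 313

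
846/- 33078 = - 1 + 5372/5513 = -  0.03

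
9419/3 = 3139 + 2/3 = 3139.67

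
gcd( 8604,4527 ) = 9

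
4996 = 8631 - 3635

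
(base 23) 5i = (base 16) 85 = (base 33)41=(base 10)133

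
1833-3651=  - 1818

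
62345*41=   2556145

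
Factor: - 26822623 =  - 19^1 * 23^1*61379^1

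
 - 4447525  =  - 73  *60925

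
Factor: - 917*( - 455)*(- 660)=  -  275375100=-  2^2*3^1*5^2*7^2*11^1*13^1*131^1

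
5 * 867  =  4335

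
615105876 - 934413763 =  - 319307887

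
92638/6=46319/3 = 15439.67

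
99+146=245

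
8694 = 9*966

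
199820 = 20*9991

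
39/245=39/245 = 0.16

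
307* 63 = 19341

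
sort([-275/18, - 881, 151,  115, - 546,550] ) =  [ -881,-546, - 275/18, 115, 151,550] 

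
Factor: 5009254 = 2^1 *17^1*147331^1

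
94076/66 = 47038/33 = 1425.39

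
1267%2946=1267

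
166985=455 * 367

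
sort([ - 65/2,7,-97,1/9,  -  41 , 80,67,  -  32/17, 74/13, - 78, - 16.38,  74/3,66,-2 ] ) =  [ - 97, - 78, - 41, - 65/2,-16.38,-2 , -32/17,1/9,74/13,7,74/3,66,67, 80 ]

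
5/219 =5/219 = 0.02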